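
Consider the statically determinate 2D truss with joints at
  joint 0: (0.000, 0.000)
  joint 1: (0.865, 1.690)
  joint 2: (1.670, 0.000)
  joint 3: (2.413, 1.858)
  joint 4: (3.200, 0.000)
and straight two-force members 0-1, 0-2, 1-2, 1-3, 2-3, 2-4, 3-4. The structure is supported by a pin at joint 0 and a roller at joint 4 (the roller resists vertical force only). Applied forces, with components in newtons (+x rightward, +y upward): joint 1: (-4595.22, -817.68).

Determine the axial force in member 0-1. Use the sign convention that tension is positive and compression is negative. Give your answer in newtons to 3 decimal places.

-3396.530

N=5 nodes, M=7 members, R=3 reactions → 2N=10, M+R=10
member 0 (0-1): L=1.8985, (cx,cy)=(0.4556,0.8902)
member 1 (0-2): L=1.6700, (cx,cy)=(1.0000,0.0000)
member 2 (1-2): L=1.8719, (cx,cy)=(0.4300,-0.9028)
member 3 (1-3): L=1.5571, (cx,cy)=(0.9942,0.1079)
member 4 (2-3): L=2.0011, (cx,cy)=(0.3713,0.9285)
member 5 (2-4): L=1.5300, (cx,cy)=(1.0000,0.0000)
member 6 (3-4): L=2.0178, (cx,cy)=(0.3900,-0.9208)
solve A·x = −loads:
  F[0-1] = -3396.5299 N (compression)
  F[0-2] = -3047.6882 N (compression)
  F[1-2] = +2671.5395 N (tension)
  F[1-3] = +1909.9762 N (tension)
  F[2-3] = -2597.5947 N (compression)
  F[2-4] = -934.3280 N (compression)
  F[3-4] = +2395.5411 N (tension)
  Rx@0 = +4595.2200 N
  Ry@0 = +3023.5014 N
  Ry@4 = -2205.8214 N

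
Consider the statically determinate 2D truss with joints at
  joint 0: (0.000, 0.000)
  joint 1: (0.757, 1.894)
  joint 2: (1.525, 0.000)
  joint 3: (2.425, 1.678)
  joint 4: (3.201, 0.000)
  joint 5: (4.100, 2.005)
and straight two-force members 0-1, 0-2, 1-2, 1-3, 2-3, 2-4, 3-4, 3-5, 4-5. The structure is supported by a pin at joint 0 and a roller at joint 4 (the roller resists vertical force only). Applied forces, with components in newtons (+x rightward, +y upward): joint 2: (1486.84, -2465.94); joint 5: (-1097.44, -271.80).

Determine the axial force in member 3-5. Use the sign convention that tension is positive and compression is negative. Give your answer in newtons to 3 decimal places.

N=6 nodes, M=9 members, R=3 reactions → 2N=12, M+R=12
member 0 (0-1): L=2.0397, (cx,cy)=(0.3711,0.9286)
member 1 (0-2): L=1.5250, (cx,cy)=(1.0000,0.0000)
member 2 (1-2): L=2.0438, (cx,cy)=(0.3758,-0.9267)
member 3 (1-3): L=1.6819, (cx,cy)=(0.9917,-0.1284)
member 4 (2-3): L=1.9041, (cx,cy)=(0.4727,0.8812)
member 5 (2-4): L=1.6760, (cx,cy)=(1.0000,0.0000)
member 6 (3-4): L=1.8487, (cx,cy)=(0.4197,-0.9076)
member 7 (3-5): L=1.7066, (cx,cy)=(0.9815,0.1916)
member 8 (4-5): L=2.1973, (cx,cy)=(0.4091,0.9125)
solve A·x = −loads:
  F[0-1] = -2048.5058 N (compression)
  F[0-2] = +1149.6764 N (tension)
  F[1-2] = +2278.5147 N (tension)
  F[1-3] = -1629.9786 N (compression)
  F[2-3] = +402.1738 N (tension)
  F[2-4] = +328.9504 N (tension)
  F[3-4] = -851.0705 N (compression)
  F[3-5] = -1089.3422 N (compression)
  F[4-5] = -69.1249 N (compression)
  Rx@0 = -389.4000 N
  Ry@0 = +1902.1976 N
  Ry@4 = +835.5424 N

-1089.342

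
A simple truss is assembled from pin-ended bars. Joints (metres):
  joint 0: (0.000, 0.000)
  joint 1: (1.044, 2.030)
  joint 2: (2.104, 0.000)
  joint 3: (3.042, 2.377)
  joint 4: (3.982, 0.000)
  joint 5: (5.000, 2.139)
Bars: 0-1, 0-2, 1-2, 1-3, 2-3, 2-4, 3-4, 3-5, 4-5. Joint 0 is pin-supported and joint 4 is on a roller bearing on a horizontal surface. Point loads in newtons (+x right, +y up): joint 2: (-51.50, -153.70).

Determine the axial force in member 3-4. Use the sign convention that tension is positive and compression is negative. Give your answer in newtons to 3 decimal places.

-87.331

N=6 nodes, M=9 members, R=3 reactions → 2N=12, M+R=12
member 0 (0-1): L=2.2827, (cx,cy)=(0.4573,0.8893)
member 1 (0-2): L=2.1040, (cx,cy)=(1.0000,0.0000)
member 2 (1-2): L=2.2901, (cx,cy)=(0.4629,-0.8864)
member 3 (1-3): L=2.0279, (cx,cy)=(0.9853,0.1711)
member 4 (2-3): L=2.5554, (cx,cy)=(0.3671,0.9302)
member 5 (2-4): L=1.8780, (cx,cy)=(1.0000,0.0000)
member 6 (3-4): L=2.5561, (cx,cy)=(0.3677,-0.9299)
member 7 (3-5): L=1.9724, (cx,cy)=(0.9927,-0.1207)
member 8 (4-5): L=2.3689, (cx,cy)=(0.4297,0.9030)
solve A·x = −loads:
  F[0-1] = -81.5128 N (compression)
  F[0-2] = -14.2203 N (compression)
  F[1-2] = +68.2796 N (tension)
  F[1-3] = -69.9151 N (compression)
  F[2-3] = +100.1673 N (tension)
  F[2-4] = +32.1157 N (tension)
  F[3-4] = -87.3313 N (compression)
  F[3-5] = -0.0000 N (tension)
  F[4-5] = +0.0000 N (tension)
  Rx@0 = +51.5000 N
  Ry@0 = +72.4883 N
  Ry@4 = +81.2117 N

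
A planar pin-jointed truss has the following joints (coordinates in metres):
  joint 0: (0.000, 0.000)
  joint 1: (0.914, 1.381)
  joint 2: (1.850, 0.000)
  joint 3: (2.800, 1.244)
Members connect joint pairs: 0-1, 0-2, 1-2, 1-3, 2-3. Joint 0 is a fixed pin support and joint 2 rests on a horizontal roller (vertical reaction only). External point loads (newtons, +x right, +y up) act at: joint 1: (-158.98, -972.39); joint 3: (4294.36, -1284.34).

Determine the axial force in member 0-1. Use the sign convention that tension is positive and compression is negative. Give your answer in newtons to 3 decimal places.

3521.438

N=4 nodes, M=5 members, R=3 reactions → 2N=8, M+R=8
member 0 (0-1): L=1.6561, (cx,cy)=(0.5519,0.8339)
member 1 (0-2): L=1.8500, (cx,cy)=(1.0000,0.0000)
member 2 (1-2): L=1.6683, (cx,cy)=(0.5610,-0.8278)
member 3 (1-3): L=1.8910, (cx,cy)=(0.9974,-0.0724)
member 4 (2-3): L=1.5653, (cx,cy)=(0.6069,0.7948)
solve A·x = −loads:
  F[0-1] = +3521.4378 N (tension)
  F[0-2] = +2191.8628 N (tension)
  F[1-2] = -5160.7435 N (compression)
  F[1-3] = +5011.0853 N (tension)
  F[2-3] = -1159.2087 N (compression)
  Rx@0 = -4135.3800 N
  Ry@0 = -2936.5397 N
  Ry@2 = +5193.2697 N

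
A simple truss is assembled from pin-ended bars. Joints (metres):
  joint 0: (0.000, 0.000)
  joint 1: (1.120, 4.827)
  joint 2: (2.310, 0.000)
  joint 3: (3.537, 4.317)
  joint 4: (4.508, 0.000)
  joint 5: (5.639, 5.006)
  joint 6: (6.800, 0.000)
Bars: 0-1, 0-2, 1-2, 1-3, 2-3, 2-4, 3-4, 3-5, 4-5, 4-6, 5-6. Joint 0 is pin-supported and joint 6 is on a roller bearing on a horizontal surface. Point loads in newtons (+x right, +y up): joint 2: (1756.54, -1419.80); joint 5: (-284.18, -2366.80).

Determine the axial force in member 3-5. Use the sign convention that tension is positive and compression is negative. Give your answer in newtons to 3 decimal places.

-878.662

N=7 nodes, M=11 members, R=3 reactions → 2N=14, M+R=14
member 0 (0-1): L=4.9552, (cx,cy)=(0.2260,0.9741)
member 1 (0-2): L=2.3100, (cx,cy)=(1.0000,0.0000)
member 2 (1-2): L=4.9715, (cx,cy)=(0.2394,-0.9709)
member 3 (1-3): L=2.4702, (cx,cy)=(0.9785,-0.2065)
member 4 (2-3): L=4.4880, (cx,cy)=(0.2734,0.9619)
member 5 (2-4): L=2.1980, (cx,cy)=(1.0000,0.0000)
member 6 (3-4): L=4.4249, (cx,cy)=(0.2194,-0.9756)
member 7 (3-5): L=2.2120, (cx,cy)=(0.9503,0.3115)
member 8 (4-5): L=5.1322, (cx,cy)=(0.2204,0.9754)
member 9 (4-6): L=2.2920, (cx,cy)=(1.0000,0.0000)
member 10 (5-6): L=5.1389, (cx,cy)=(0.2259,-0.9741)
solve A·x = −loads:
  F[0-1] = -1591.9862 N (compression)
  F[0-2] = +1832.1866 N (tension)
  F[1-2] = +1767.3544 N (tension)
  F[1-3] = -800.1046 N (compression)
  F[2-3] = -307.9084 N (compression)
  F[2-4] = +582.8676 N (tension)
  F[3-4] = -146.2596 N (compression)
  F[3-5] = -878.6622 N (compression)
  F[4-5] = +146.2911 N (tension)
  F[4-6] = +518.5332 N (tension)
  F[5-6] = -2295.1535 N (compression)
  Rx@0 = -1472.3600 N
  Ry@0 = +1550.7885 N
  Ry@6 = +2235.8115 N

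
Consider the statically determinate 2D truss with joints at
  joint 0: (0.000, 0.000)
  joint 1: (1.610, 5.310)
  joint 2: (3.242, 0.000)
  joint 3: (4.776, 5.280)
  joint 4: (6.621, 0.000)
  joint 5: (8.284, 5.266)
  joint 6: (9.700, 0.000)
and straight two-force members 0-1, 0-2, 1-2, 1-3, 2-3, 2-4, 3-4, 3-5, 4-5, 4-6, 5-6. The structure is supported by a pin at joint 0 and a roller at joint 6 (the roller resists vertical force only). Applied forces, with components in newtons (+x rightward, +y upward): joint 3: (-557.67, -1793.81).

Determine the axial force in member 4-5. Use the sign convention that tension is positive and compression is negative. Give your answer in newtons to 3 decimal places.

N=7 nodes, M=11 members, R=3 reactions → 2N=14, M+R=14
member 0 (0-1): L=5.5487, (cx,cy)=(0.2902,0.9570)
member 1 (0-2): L=3.2420, (cx,cy)=(1.0000,0.0000)
member 2 (1-2): L=5.5551, (cx,cy)=(0.2938,-0.9559)
member 3 (1-3): L=3.1661, (cx,cy)=(1.0000,-0.0095)
member 4 (2-3): L=5.4983, (cx,cy)=(0.2790,0.9603)
member 5 (2-4): L=3.3790, (cx,cy)=(1.0000,0.0000)
member 6 (3-4): L=5.5931, (cx,cy)=(0.3299,-0.9440)
member 7 (3-5): L=3.5080, (cx,cy)=(1.0000,-0.0040)
member 8 (4-5): L=5.5223, (cx,cy)=(0.3011,0.9536)
member 9 (4-6): L=3.0790, (cx,cy)=(1.0000,0.0000)
member 10 (5-6): L=5.4531, (cx,cy)=(0.2597,-0.9657)
solve A·x = −loads:
  F[0-1] = -1268.7282 N (compression)
  F[0-2] = -189.5390 N (compression)
  F[1-2] = +1277.5670 N (tension)
  F[1-3] = -743.4908 N (compression)
  F[2-3] = -1271.6860 N (compression)
  F[2-4] = +540.5804 N (tension)
  F[3-4] = -612.6031 N (compression)
  F[3-5] = -338.5022 N (compression)
  F[4-5] = +606.4651 N (tension)
  F[4-6] = +155.8686 N (tension)
  F[5-6] = -600.2542 N (compression)
  Rx@0 = +557.6700 N
  Ry@0 = +1214.1462 N
  Ry@6 = +579.6638 N

606.465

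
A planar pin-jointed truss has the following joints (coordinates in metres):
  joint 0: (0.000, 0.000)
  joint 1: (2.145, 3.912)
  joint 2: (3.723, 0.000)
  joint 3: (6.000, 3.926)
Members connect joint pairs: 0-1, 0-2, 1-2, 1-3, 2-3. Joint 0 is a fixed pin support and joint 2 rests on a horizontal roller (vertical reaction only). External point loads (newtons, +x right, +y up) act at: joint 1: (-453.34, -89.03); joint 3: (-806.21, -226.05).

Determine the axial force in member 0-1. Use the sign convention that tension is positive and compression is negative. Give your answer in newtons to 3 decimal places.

-1398.210

N=4 nodes, M=5 members, R=3 reactions → 2N=8, M+R=8
member 0 (0-1): L=4.4615, (cx,cy)=(0.4808,0.8768)
member 1 (0-2): L=3.7230, (cx,cy)=(1.0000,0.0000)
member 2 (1-2): L=4.2183, (cx,cy)=(0.3741,-0.9274)
member 3 (1-3): L=3.8550, (cx,cy)=(1.0000,0.0036)
member 4 (2-3): L=4.5385, (cx,cy)=(0.5017,0.8650)
solve A·x = −loads:
  F[0-1] = -1398.2096 N (compression)
  F[0-2] = -587.3152 N (compression)
  F[1-2] = +1223.3413 N (tension)
  F[1-3] = -676.5350 N (compression)
  F[2-3] = -258.4775 N (compression)
  Rx@0 = +1259.5500 N
  Ry@0 = +1226.0059 N
  Ry@2 = -910.9259 N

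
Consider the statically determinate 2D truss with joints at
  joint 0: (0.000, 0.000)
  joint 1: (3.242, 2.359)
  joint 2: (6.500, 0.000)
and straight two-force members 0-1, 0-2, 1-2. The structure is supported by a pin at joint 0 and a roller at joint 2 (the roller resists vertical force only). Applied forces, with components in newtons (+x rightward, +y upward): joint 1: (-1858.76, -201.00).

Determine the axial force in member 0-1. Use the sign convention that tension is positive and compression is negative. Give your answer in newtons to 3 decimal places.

N=3 nodes, M=3 members, R=3 reactions → 2N=6, M+R=6
member 0 (0-1): L=4.0094, (cx,cy)=(0.8086,0.5884)
member 1 (0-2): L=6.5000, (cx,cy)=(1.0000,0.0000)
member 2 (1-2): L=4.0224, (cx,cy)=(0.8100,-0.5865)
solve A·x = −loads:
  F[0-1] = -1317.7789 N (compression)
  F[0-2] = -793.2095 N (compression)
  F[1-2] = +979.3064 N (tension)
  Rx@0 = +1858.7600 N
  Ry@0 = +775.3343 N
  Ry@2 = -574.3343 N

-1317.779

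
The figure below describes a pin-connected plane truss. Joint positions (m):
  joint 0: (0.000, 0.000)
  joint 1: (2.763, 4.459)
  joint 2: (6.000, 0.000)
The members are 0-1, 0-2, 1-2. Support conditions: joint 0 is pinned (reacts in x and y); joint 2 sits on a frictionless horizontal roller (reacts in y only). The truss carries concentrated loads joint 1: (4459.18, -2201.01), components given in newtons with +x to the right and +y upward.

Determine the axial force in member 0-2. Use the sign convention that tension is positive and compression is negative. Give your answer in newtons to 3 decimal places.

N=3 nodes, M=3 members, R=3 reactions → 2N=6, M+R=6
member 0 (0-1): L=5.2457, (cx,cy)=(0.5267,0.8500)
member 1 (0-2): L=6.0000, (cx,cy)=(1.0000,0.0000)
member 2 (1-2): L=5.5101, (cx,cy)=(0.5875,-0.8092)
solve A·x = −loads:
  F[0-1] = +2501.6178 N (tension)
  F[0-2] = +3141.5227 N (tension)
  F[1-2] = -5347.5452 N (compression)
  Rx@0 = -4459.1800 N
  Ry@0 = -2126.4690 N
  Ry@2 = +4327.4790 N

3141.523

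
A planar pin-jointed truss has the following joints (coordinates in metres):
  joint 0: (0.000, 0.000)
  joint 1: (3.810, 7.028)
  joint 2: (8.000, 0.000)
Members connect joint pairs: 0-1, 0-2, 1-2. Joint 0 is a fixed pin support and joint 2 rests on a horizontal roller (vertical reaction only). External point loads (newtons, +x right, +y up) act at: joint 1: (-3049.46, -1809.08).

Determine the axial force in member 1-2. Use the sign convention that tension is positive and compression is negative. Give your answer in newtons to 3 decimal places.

N=3 nodes, M=3 members, R=3 reactions → 2N=6, M+R=6
member 0 (0-1): L=7.9943, (cx,cy)=(0.4766,0.8791)
member 1 (0-2): L=8.0000, (cx,cy)=(1.0000,0.0000)
member 2 (1-2): L=8.1822, (cx,cy)=(0.5121,-0.8589)
solve A·x = −loads:
  F[0-1] = -4125.0699 N (compression)
  F[0-2] = -1083.4955 N (compression)
  F[1-2] = +2115.8495 N (tension)
  Rx@0 = +3049.4600 N
  Ry@0 = +3626.4563 N
  Ry@2 = -1817.3763 N

2115.849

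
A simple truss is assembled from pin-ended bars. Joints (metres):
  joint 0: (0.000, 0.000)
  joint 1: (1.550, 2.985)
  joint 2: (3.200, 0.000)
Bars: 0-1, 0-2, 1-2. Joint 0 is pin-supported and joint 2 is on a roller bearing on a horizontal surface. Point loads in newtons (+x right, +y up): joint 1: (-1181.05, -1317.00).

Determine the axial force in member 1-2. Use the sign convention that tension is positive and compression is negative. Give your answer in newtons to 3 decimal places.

N=3 nodes, M=3 members, R=3 reactions → 2N=6, M+R=6
member 0 (0-1): L=3.3634, (cx,cy)=(0.4608,0.8875)
member 1 (0-2): L=3.2000, (cx,cy)=(1.0000,0.0000)
member 2 (1-2): L=3.4107, (cx,cy)=(0.4838,-0.8752)
solve A·x = −loads:
  F[0-1] = -2006.5438 N (compression)
  F[0-2] = -256.3588 N (compression)
  F[1-2] = +529.9135 N (tension)
  Rx@0 = +1181.0500 N
  Ry@0 = +1780.7763 N
  Ry@2 = -463.7763 N

529.913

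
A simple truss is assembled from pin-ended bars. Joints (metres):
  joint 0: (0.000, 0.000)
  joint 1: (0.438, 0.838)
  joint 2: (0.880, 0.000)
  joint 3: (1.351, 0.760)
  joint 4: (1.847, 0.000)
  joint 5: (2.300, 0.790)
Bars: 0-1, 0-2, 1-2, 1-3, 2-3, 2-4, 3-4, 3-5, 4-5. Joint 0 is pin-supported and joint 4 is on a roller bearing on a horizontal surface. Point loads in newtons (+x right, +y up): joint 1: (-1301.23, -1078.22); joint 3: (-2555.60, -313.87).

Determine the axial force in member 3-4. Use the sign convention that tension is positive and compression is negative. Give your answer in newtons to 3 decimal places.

1381.217

N=6 nodes, M=9 members, R=3 reactions → 2N=12, M+R=12
member 0 (0-1): L=0.9456, (cx,cy)=(0.4632,0.8862)
member 1 (0-2): L=0.8800, (cx,cy)=(1.0000,0.0000)
member 2 (1-2): L=0.9474, (cx,cy)=(0.4665,-0.8845)
member 3 (1-3): L=0.9163, (cx,cy)=(0.9964,-0.0851)
member 4 (2-3): L=0.8941, (cx,cy)=(0.5268,0.8500)
member 5 (2-4): L=0.9670, (cx,cy)=(1.0000,0.0000)
member 6 (3-4): L=0.9075, (cx,cy)=(0.5465,-0.8374)
member 7 (3-5): L=0.9495, (cx,cy)=(0.9995,0.0316)
member 8 (4-5): L=0.9107, (cx,cy)=(0.4974,0.8675)
solve A·x = −loads:
  F[0-1] = -2875.9198 N (compression)
  F[0-2] = -2524.6566 N (compression)
  F[1-2] = +1744.1490 N (tension)
  F[1-3] = -847.7168 N (compression)
  F[2-3] = -1814.9467 N (compression)
  F[2-4] = -754.8859 N (compression)
  F[3-4] = +1381.2174 N (tension)
  F[3-5] = -0.0000 N (compression)
  F[4-5] = +0.0000 N (tension)
  Rx@0 = +3856.8300 N
  Ry@0 = +2548.7700 N
  Ry@4 = -1156.6800 N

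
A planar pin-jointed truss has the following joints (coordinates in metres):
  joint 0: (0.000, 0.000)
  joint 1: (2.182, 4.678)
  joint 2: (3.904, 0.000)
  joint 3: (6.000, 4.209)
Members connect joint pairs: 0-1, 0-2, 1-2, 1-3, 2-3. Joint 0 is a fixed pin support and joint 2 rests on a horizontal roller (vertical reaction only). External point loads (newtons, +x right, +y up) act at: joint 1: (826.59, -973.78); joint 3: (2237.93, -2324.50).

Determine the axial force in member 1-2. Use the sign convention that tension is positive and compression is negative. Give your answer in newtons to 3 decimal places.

-5955.145

N=4 nodes, M=5 members, R=3 reactions → 2N=8, M+R=8
member 0 (0-1): L=5.1619, (cx,cy)=(0.4227,0.9063)
member 1 (0-2): L=3.9040, (cx,cy)=(1.0000,0.0000)
member 2 (1-2): L=4.9849, (cx,cy)=(0.3454,-0.9384)
member 3 (1-3): L=3.8467, (cx,cy)=(0.9925,-0.1219)
member 4 (2-3): L=4.7020, (cx,cy)=(0.4458,0.8951)
solve A·x = −loads:
  F[0-1] = +4658.3704 N (tension)
  F[0-2] = +1095.3534 N (tension)
  F[1-2] = -5955.1452 N (compression)
  F[1-3] = +3223.8029 N (tension)
  F[2-3] = -2157.6797 N (compression)
  Rx@0 = -3064.5200 N
  Ry@0 = -4221.7055 N
  Ry@2 = +7519.9855 N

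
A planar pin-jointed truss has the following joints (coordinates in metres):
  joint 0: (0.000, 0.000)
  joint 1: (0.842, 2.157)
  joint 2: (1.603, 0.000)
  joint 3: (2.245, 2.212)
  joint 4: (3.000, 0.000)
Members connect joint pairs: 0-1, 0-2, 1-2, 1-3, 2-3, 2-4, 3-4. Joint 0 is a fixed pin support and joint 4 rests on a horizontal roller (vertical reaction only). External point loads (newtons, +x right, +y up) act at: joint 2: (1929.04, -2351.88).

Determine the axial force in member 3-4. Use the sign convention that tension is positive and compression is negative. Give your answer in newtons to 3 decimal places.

N=5 nodes, M=7 members, R=3 reactions → 2N=10, M+R=10
member 0 (0-1): L=2.3155, (cx,cy)=(0.3636,0.9315)
member 1 (0-2): L=1.6030, (cx,cy)=(1.0000,0.0000)
member 2 (1-2): L=2.2873, (cx,cy)=(0.3327,-0.9430)
member 3 (1-3): L=1.4041, (cx,cy)=(0.9992,0.0392)
member 4 (2-3): L=2.3033, (cx,cy)=(0.2787,0.9604)
member 5 (2-4): L=1.3970, (cx,cy)=(1.0000,0.0000)
member 6 (3-4): L=2.3373, (cx,cy)=(0.3230,-0.9464)
solve A·x = −loads:
  F[0-1] = -1175.6767 N (compression)
  F[0-2] = +2356.5559 N (tension)
  F[1-2] = +1127.9812 N (tension)
  F[1-3] = -803.4184 N (compression)
  F[2-3] = +1341.3172 N (tension)
  F[2-4] = +428.9328 N (tension)
  F[3-4] = -1327.8734 N (compression)
  Rx@0 = -1929.0400 N
  Ry@0 = +1095.1921 N
  Ry@4 = +1256.6879 N

-1327.873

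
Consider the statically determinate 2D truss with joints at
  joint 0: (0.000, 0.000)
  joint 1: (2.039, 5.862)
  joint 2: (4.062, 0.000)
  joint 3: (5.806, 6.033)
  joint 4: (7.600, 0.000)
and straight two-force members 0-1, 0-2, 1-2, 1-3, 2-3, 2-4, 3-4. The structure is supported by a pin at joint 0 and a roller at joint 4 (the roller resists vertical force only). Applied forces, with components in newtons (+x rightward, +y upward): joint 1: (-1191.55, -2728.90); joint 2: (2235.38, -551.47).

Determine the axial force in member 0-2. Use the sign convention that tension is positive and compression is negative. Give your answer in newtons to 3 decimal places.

2147.349

N=5 nodes, M=7 members, R=3 reactions → 2N=10, M+R=10
member 0 (0-1): L=6.2065, (cx,cy)=(0.3285,0.9445)
member 1 (0-2): L=4.0620, (cx,cy)=(1.0000,0.0000)
member 2 (1-2): L=6.2013, (cx,cy)=(0.3262,-0.9453)
member 3 (1-3): L=3.7709, (cx,cy)=(0.9990,0.0453)
member 4 (2-3): L=6.2800, (cx,cy)=(0.2777,0.9607)
member 5 (2-4): L=3.5380, (cx,cy)=(1.0000,0.0000)
member 6 (3-4): L=6.2941, (cx,cy)=(0.2850,-0.9585)
solve A·x = −loads:
  F[0-1] = -3358.9921 N (compression)
  F[0-2] = +2147.3492 N (tension)
  F[1-2] = +466.2489 N (tension)
  F[1-3] = -64.1368 N (compression)
  F[2-3] = +115.2622 N (tension)
  F[2-4] = +32.0618 N (tension)
  F[3-4] = -112.4861 N (compression)
  Rx@0 = -1043.8300 N
  Ry@0 = +3172.5500 N
  Ry@4 = +107.8200 N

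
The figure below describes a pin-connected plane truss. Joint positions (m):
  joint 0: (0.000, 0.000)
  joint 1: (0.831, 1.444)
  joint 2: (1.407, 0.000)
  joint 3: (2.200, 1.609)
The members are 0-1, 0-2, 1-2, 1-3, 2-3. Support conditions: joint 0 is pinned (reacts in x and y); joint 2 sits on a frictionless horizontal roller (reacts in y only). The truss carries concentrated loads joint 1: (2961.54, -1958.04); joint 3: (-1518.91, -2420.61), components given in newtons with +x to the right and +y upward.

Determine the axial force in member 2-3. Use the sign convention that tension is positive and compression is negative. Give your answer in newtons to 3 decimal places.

N=4 nodes, M=5 members, R=3 reactions → 2N=8, M+R=8
member 0 (0-1): L=1.6660, (cx,cy)=(0.4988,0.8667)
member 1 (0-2): L=1.4070, (cx,cy)=(1.0000,0.0000)
member 2 (1-2): L=1.5546, (cx,cy)=(0.3705,-0.9288)
member 3 (1-3): L=1.3789, (cx,cy)=(0.9928,0.1197)
member 4 (2-3): L=1.7938, (cx,cy)=(0.4421,0.8970)
solve A·x = −loads:
  F[0-1] = +2151.9391 N (tension)
  F[0-2] = +369.2710 N (tension)
  F[1-2] = -4161.0787 N (compression)
  F[1-3] = -348.9953 N (compression)
  F[2-3] = -2652.0742 N (compression)
  Rx@0 = -1442.6300 N
  Ry@0 = -1865.1388 N
  Ry@2 = +6243.7888 N

-2652.074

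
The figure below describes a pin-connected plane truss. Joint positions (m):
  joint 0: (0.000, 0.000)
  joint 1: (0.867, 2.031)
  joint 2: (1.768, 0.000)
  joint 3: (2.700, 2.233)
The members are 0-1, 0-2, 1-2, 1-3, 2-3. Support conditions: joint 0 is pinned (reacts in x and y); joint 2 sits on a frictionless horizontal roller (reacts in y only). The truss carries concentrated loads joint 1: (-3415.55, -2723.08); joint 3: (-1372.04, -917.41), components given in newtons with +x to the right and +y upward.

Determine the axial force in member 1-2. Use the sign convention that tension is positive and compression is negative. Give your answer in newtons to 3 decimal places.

4073.235

N=4 nodes, M=5 members, R=3 reactions → 2N=8, M+R=8
member 0 (0-1): L=2.2083, (cx,cy)=(0.3926,0.9197)
member 1 (0-2): L=1.7680, (cx,cy)=(1.0000,0.0000)
member 2 (1-2): L=2.2219, (cx,cy)=(0.4055,-0.9141)
member 3 (1-3): L=1.8441, (cx,cy)=(0.9940,0.1095)
member 4 (2-3): L=2.4197, (cx,cy)=(0.3852,0.9228)
solve A·x = −loads:
  F[0-1] = -7133.4112 N (compression)
  F[0-2] = -1986.9611 N (compression)
  F[1-2] = +4073.2355 N (tension)
  F[1-3] = -1043.1015 N (compression)
  F[2-3] = -870.2984 N (compression)
  Rx@0 = +4787.5900 N
  Ry@0 = +6560.6427 N
  Ry@2 = -2920.1527 N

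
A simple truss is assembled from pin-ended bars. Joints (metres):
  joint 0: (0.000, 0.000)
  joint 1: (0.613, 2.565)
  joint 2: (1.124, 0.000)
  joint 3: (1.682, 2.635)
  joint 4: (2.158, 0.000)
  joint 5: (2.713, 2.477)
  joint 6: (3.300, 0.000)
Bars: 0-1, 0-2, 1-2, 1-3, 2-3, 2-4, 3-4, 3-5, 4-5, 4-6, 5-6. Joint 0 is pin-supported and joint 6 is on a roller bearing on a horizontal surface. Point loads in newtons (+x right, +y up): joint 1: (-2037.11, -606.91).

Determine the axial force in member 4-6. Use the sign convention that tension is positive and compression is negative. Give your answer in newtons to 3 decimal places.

-348.515

N=7 nodes, M=11 members, R=3 reactions → 2N=14, M+R=14
member 0 (0-1): L=2.6372, (cx,cy)=(0.2324,0.9726)
member 1 (0-2): L=1.1240, (cx,cy)=(1.0000,0.0000)
member 2 (1-2): L=2.6154, (cx,cy)=(0.1954,-0.9807)
member 3 (1-3): L=1.0713, (cx,cy)=(0.9979,0.0653)
member 4 (2-3): L=2.6934, (cx,cy)=(0.2072,0.9783)
member 5 (2-4): L=1.0340, (cx,cy)=(1.0000,0.0000)
member 6 (3-4): L=2.6776, (cx,cy)=(0.1778,-0.9841)
member 7 (3-5): L=1.0430, (cx,cy)=(0.9885,-0.1515)
member 8 (4-5): L=2.5384, (cx,cy)=(0.2186,0.9758)
member 9 (4-6): L=1.1420, (cx,cy)=(1.0000,0.0000)
member 10 (5-6): L=2.5456, (cx,cy)=(0.2306,-0.9731)
solve A·x = −loads:
  F[0-1] = -2136.0676 N (compression)
  F[0-2] = -1540.6011 N (compression)
  F[1-2] = +1581.7810 N (tension)
  F[1-3] = +1234.1890 N (tension)
  F[2-3] = -1585.6980 N (compression)
  F[2-4] = -903.0417 N (compression)
  F[3-4] = +1392.3706 N (tension)
  F[3-5] = +663.1758 N (tension)
  F[4-5] = -1404.1666 N (compression)
  F[4-6] = -348.5154 N (compression)
  F[5-6] = +1511.3835 N (tension)
  Rx@0 = +2037.1100 N
  Ry@0 = +2077.5619 N
  Ry@6 = -1470.6519 N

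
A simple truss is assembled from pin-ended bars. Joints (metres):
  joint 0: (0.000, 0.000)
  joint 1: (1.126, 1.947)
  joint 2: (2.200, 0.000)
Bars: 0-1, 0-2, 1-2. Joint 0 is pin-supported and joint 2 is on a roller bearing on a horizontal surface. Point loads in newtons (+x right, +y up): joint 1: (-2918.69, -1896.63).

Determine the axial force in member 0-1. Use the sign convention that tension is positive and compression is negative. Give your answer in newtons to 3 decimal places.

-4053.488

N=3 nodes, M=3 members, R=3 reactions → 2N=6, M+R=6
member 0 (0-1): L=2.2492, (cx,cy)=(0.5006,0.8657)
member 1 (0-2): L=2.2000, (cx,cy)=(1.0000,0.0000)
member 2 (1-2): L=2.2236, (cx,cy)=(0.4830,-0.8756)
solve A·x = −loads:
  F[0-1] = -4053.4883 N (compression)
  F[0-2] = -889.3795 N (compression)
  F[1-2] = +1841.3426 N (tension)
  Rx@0 = +2918.6900 N
  Ry@0 = +3508.9409 N
  Ry@2 = -1612.3109 N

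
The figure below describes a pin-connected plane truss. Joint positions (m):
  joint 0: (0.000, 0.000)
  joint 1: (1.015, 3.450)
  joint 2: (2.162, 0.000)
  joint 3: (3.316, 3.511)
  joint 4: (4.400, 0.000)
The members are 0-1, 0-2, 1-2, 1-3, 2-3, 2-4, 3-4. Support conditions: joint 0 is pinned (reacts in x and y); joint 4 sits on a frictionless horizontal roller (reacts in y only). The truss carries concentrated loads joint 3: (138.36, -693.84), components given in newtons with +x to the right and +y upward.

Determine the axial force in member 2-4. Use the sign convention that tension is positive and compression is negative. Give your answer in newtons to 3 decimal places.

N=5 nodes, M=7 members, R=3 reactions → 2N=10, M+R=10
member 0 (0-1): L=3.5962, (cx,cy)=(0.2822,0.9593)
member 1 (0-2): L=2.1620, (cx,cy)=(1.0000,0.0000)
member 2 (1-2): L=3.6357, (cx,cy)=(0.3155,-0.9489)
member 3 (1-3): L=2.3018, (cx,cy)=(0.9996,0.0265)
member 4 (2-3): L=3.6958, (cx,cy)=(0.3122,0.9500)
member 5 (2-4): L=2.2380, (cx,cy)=(1.0000,0.0000)
member 6 (3-4): L=3.6745, (cx,cy)=(0.2950,-0.9555)
solve A·x = −loads:
  F[0-1] = -63.0973 N (compression)
  F[0-2] = +156.1687 N (tension)
  F[1-2] = +62.7392 N (tension)
  F[1-3] = -37.6152 N (compression)
  F[2-3] = -62.6685 N (compression)
  F[2-4] = +195.5300 N (tension)
  F[3-4] = -662.8055 N (compression)
  Rx@0 = -138.3600 N
  Ry@0 = +60.5320 N
  Ry@4 = +633.3080 N

195.530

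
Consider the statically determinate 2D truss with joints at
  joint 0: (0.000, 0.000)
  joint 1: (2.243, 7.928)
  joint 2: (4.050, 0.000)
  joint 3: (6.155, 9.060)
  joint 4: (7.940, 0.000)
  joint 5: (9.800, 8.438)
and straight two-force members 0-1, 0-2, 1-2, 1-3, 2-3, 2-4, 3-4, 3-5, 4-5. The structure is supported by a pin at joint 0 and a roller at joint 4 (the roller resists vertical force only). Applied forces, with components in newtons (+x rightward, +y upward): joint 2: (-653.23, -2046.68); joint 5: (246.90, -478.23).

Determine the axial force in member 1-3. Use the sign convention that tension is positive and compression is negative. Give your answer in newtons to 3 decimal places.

-313.461

N=6 nodes, M=9 members, R=3 reactions → 2N=12, M+R=12
member 0 (0-1): L=8.2392, (cx,cy)=(0.2722,0.9622)
member 1 (0-2): L=4.0500, (cx,cy)=(1.0000,0.0000)
member 2 (1-2): L=8.1313, (cx,cy)=(0.2222,-0.9750)
member 3 (1-3): L=4.0725, (cx,cy)=(0.9606,0.2780)
member 4 (2-3): L=9.3013, (cx,cy)=(0.2263,0.9741)
member 5 (2-4): L=3.8900, (cx,cy)=(1.0000,0.0000)
member 6 (3-4): L=9.2342, (cx,cy)=(0.1933,-0.9811)
member 7 (3-5): L=3.6977, (cx,cy)=(0.9858,-0.1682)
member 8 (4-5): L=8.6406, (cx,cy)=(0.2153,0.9766)
solve A·x = −loads:
  F[0-1] = -652.9663 N (compression)
  F[0-2] = -228.5694 N (compression)
  F[1-2] = +555.0528 N (tension)
  F[1-3] = -313.4613 N (compression)
  F[2-3] = +1545.6073 N (tension)
  F[2-4] = +198.2191 N (tension)
  F[3-4] = -1504.6975 N (compression)
  F[3-5] = +344.4530 N (tension)
  F[4-5] = -430.3783 N (compression)
  Rx@0 = +406.3300 N
  Ry@0 = +628.3042 N
  Ry@4 = +1896.6058 N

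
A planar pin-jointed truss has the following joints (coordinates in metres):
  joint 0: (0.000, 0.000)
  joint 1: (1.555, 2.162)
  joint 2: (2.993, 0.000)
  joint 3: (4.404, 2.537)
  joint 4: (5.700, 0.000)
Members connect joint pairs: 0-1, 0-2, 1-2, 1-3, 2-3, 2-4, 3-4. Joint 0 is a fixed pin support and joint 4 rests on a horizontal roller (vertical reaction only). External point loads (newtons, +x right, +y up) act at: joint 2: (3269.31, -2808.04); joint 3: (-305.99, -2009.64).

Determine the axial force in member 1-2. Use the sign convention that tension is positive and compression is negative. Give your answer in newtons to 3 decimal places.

1926.251

N=5 nodes, M=7 members, R=3 reactions → 2N=10, M+R=10
member 0 (0-1): L=2.6631, (cx,cy)=(0.5839,0.8118)
member 1 (0-2): L=2.9930, (cx,cy)=(1.0000,0.0000)
member 2 (1-2): L=2.5966, (cx,cy)=(0.5538,-0.8326)
member 3 (1-3): L=2.8736, (cx,cy)=(0.9914,0.1305)
member 4 (2-3): L=2.9030, (cx,cy)=(0.4861,0.8739)
member 5 (2-4): L=2.7070, (cx,cy)=(1.0000,0.0000)
member 6 (3-4): L=2.8489, (cx,cy)=(0.4549,-0.8905)
solve A·x = −loads:
  F[0-1] = -2373.2834 N (compression)
  F[0-2] = +4349.0780 N (tension)
  F[1-2] = +1926.2511 N (tension)
  F[1-3] = -2473.6914 N (compression)
  F[2-3] = +1377.8703 N (tension)
  F[2-4] = +1476.8302 N (tension)
  F[3-4] = -3246.3563 N (compression)
  Rx@0 = -2963.3200 N
  Ry@0 = +1926.6937 N
  Ry@4 = +2890.9863 N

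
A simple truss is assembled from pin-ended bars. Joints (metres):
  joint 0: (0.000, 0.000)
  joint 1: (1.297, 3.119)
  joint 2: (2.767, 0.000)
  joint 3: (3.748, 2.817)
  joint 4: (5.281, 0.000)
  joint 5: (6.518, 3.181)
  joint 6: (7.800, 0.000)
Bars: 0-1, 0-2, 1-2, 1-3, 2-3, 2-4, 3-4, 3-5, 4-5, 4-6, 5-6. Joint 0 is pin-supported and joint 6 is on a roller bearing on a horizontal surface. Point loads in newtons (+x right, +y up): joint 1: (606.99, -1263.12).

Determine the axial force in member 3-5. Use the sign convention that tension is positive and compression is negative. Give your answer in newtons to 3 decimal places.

-381.086

N=7 nodes, M=11 members, R=3 reactions → 2N=14, M+R=14
member 0 (0-1): L=3.3779, (cx,cy)=(0.3840,0.9233)
member 1 (0-2): L=2.7670, (cx,cy)=(1.0000,0.0000)
member 2 (1-2): L=3.4481, (cx,cy)=(0.4263,-0.9046)
member 3 (1-3): L=2.4695, (cx,cy)=(0.9925,-0.1223)
member 4 (2-3): L=2.9829, (cx,cy)=(0.3289,0.9444)
member 5 (2-4): L=2.5140, (cx,cy)=(1.0000,0.0000)
member 6 (3-4): L=3.2071, (cx,cy)=(0.4780,-0.8784)
member 7 (3-5): L=2.7938, (cx,cy)=(0.9915,0.1303)
member 8 (4-5): L=3.4131, (cx,cy)=(0.3624,0.9320)
member 9 (4-6): L=2.5190, (cx,cy)=(1.0000,0.0000)
member 10 (5-6): L=3.4296, (cx,cy)=(0.3738,-0.9275)
solve A·x = −loads:
  F[0-1] = -877.6403 N (compression)
  F[0-2] = +943.9720 N (tension)
  F[1-2] = -394.8656 N (compression)
  F[1-3] = -781.4954 N (compression)
  F[2-3] = +378.2219 N (tension)
  F[2-4] = +651.2434 N (tension)
  F[3-4] = -571.9788 N (compression)
  F[3-5] = -381.0859 N (compression)
  F[4-5] = +539.0534 N (tension)
  F[4-6] = +182.4673 N (tension)
  F[5-6] = -488.1383 N (compression)
  Rx@0 = -606.9900 N
  Ry@0 = +810.3676 N
  Ry@6 = +452.7524 N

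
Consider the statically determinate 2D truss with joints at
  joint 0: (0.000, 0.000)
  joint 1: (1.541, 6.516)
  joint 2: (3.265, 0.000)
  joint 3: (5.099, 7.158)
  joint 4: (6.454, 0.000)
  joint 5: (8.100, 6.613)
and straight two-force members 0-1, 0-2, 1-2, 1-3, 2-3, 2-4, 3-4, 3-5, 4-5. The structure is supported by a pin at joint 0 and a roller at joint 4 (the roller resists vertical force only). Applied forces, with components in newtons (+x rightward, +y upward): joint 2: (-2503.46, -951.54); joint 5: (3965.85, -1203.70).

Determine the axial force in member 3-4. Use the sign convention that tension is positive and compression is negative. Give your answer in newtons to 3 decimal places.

-5692.372

N=6 nodes, M=9 members, R=3 reactions → 2N=12, M+R=12
member 0 (0-1): L=6.6957, (cx,cy)=(0.2301,0.9732)
member 1 (0-2): L=3.2650, (cx,cy)=(1.0000,0.0000)
member 2 (1-2): L=6.7402, (cx,cy)=(0.2558,-0.9667)
member 3 (1-3): L=3.6155, (cx,cy)=(0.9841,0.1776)
member 4 (2-3): L=7.3892, (cx,cy)=(0.2482,0.9687)
member 5 (2-4): L=3.1890, (cx,cy)=(1.0000,0.0000)
member 6 (3-4): L=7.2851, (cx,cy)=(0.1860,-0.9826)
member 7 (3-5): L=3.0501, (cx,cy)=(0.9839,-0.1787)
member 8 (4-5): L=6.8148, (cx,cy)=(0.2415,0.9704)
solve A·x = −loads:
  F[0-1] = +4007.9607 N (tension)
  F[0-2] = +539.9726 N (tension)
  F[1-2] = -3686.4221 N (compression)
  F[1-3] = +1895.4469 N (tension)
  F[2-3] = +4661.1884 N (tension)
  F[2-4] = +943.6208 N (tension)
  F[3-4] = -5692.3715 N (compression)
  F[3-5] = +4147.7360 N (tension)
  F[4-5] = -476.6816 N (compression)
  Rx@0 = -1462.3900 N
  Ry@0 = -3900.3711 N
  Ry@4 = +6055.6111 N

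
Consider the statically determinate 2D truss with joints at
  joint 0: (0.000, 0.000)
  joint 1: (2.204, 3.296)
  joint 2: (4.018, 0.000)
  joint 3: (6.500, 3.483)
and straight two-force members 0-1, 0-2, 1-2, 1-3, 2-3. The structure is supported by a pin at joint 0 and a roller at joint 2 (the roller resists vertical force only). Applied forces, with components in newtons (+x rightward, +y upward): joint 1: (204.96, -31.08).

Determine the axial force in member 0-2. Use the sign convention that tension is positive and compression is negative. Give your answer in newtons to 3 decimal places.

N=4 nodes, M=5 members, R=3 reactions → 2N=8, M+R=8
member 0 (0-1): L=3.9650, (cx,cy)=(0.5559,0.8313)
member 1 (0-2): L=4.0180, (cx,cy)=(1.0000,0.0000)
member 2 (1-2): L=3.7622, (cx,cy)=(0.4822,-0.8761)
member 3 (1-3): L=4.3001, (cx,cy)=(0.9991,0.0435)
member 4 (2-3): L=4.2769, (cx,cy)=(0.5803,0.8144)
solve A·x = −loads:
  F[0-1] = +185.3768 N (tension)
  F[0-2] = +101.9158 N (tension)
  F[1-2] = -211.3718 N (compression)
  F[1-3] = -0.0000 N (compression)
  F[2-3] = -0.0000 N (compression)
  Rx@0 = -204.9600 N
  Ry@0 = -154.0988 N
  Ry@2 = +185.1788 N

101.916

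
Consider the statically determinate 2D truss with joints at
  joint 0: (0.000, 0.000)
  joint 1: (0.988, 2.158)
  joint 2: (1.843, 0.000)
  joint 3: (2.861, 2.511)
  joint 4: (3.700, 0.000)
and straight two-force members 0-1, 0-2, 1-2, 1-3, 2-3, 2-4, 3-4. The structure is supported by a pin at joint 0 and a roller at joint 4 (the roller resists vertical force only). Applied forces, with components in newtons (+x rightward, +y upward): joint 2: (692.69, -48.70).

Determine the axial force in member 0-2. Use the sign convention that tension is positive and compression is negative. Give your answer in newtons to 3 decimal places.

N=5 nodes, M=7 members, R=3 reactions → 2N=10, M+R=10
member 0 (0-1): L=2.3734, (cx,cy)=(0.4163,0.9092)
member 1 (0-2): L=1.8430, (cx,cy)=(1.0000,0.0000)
member 2 (1-2): L=2.3212, (cx,cy)=(0.3683,-0.9297)
member 3 (1-3): L=1.9060, (cx,cy)=(0.9827,0.1852)
member 4 (2-3): L=2.7095, (cx,cy)=(0.3757,0.9267)
member 5 (2-4): L=1.8570, (cx,cy)=(1.0000,0.0000)
member 6 (3-4): L=2.6475, (cx,cy)=(0.3169,-0.9485)
solve A·x = −loads:
  F[0-1] = -26.8820 N (compression)
  F[0-2] = +703.8804 N (tension)
  F[1-2] = +22.3530 N (tension)
  F[1-3] = -19.7659 N (compression)
  F[2-3] = +30.1258 N (tension)
  F[2-4] = +8.1053 N (tension)
  F[3-4] = -25.5762 N (compression)
  Rx@0 = -692.6900 N
  Ry@0 = +24.4421 N
  Ry@4 = +24.2579 N

703.880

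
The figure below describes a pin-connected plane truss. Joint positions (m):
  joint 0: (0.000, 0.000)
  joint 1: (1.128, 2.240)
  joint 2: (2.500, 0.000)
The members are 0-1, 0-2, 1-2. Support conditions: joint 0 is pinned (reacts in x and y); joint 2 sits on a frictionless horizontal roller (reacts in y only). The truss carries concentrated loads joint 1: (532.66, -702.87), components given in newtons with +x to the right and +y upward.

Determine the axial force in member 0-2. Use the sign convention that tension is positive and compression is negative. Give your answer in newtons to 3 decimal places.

N=3 nodes, M=3 members, R=3 reactions → 2N=6, M+R=6
member 0 (0-1): L=2.5080, (cx,cy)=(0.4498,0.8931)
member 1 (0-2): L=2.5000, (cx,cy)=(1.0000,0.0000)
member 2 (1-2): L=2.6268, (cx,cy)=(0.5223,-0.8528)
solve A·x = −loads:
  F[0-1] = +102.4784 N (tension)
  F[0-2] = +486.5690 N (tension)
  F[1-2] = -931.5675 N (compression)
  Rx@0 = -532.6600 N
  Ry@0 = -91.5283 N
  Ry@2 = +794.3983 N

486.569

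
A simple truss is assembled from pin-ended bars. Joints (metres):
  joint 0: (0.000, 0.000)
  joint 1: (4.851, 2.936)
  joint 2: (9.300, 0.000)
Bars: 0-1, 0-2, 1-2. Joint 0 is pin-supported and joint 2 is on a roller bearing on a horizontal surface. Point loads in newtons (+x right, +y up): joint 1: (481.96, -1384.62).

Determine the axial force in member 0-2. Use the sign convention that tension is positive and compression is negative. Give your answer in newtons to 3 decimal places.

1324.987

N=3 nodes, M=3 members, R=3 reactions → 2N=6, M+R=6
member 0 (0-1): L=5.6703, (cx,cy)=(0.8555,0.5178)
member 1 (0-2): L=9.3000, (cx,cy)=(1.0000,0.0000)
member 2 (1-2): L=5.3304, (cx,cy)=(0.8346,-0.5508)
solve A·x = −loads:
  F[0-1] = -985.4078 N (compression)
  F[0-2] = +1324.9866 N (tension)
  F[1-2] = -1587.4972 N (compression)
  Rx@0 = -481.9600 N
  Ry@0 = +510.2301 N
  Ry@2 = +874.3899 N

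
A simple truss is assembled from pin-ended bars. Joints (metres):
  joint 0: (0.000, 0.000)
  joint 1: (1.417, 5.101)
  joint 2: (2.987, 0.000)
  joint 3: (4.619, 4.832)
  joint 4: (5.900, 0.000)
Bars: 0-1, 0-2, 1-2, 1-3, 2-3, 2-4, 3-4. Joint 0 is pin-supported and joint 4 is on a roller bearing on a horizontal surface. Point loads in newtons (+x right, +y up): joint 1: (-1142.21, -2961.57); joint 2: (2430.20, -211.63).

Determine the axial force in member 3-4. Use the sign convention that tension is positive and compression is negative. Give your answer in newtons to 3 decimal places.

174.948

N=5 nodes, M=7 members, R=3 reactions → 2N=10, M+R=10
member 0 (0-1): L=5.2942, (cx,cy)=(0.2677,0.9635)
member 1 (0-2): L=2.9870, (cx,cy)=(1.0000,0.0000)
member 2 (1-2): L=5.3371, (cx,cy)=(0.2942,-0.9558)
member 3 (1-3): L=3.2133, (cx,cy)=(0.9965,-0.0837)
member 4 (2-3): L=5.1002, (cx,cy)=(0.3200,0.9474)
member 5 (2-4): L=2.9130, (cx,cy)=(1.0000,0.0000)
member 6 (3-4): L=4.9989, (cx,cy)=(0.2563,-0.9666)
solve A·x = −loads:
  F[0-1] = -3468.8677 N (compression)
  F[0-2] = +2216.4449 N (tension)
  F[1-2] = +389.6486 N (tension)
  F[1-3] = +99.4834 N (tension)
  F[2-3] = -169.7012 N (compression)
  F[2-4] = -44.8315 N (compression)
  F[3-4] = +174.9484 N (tension)
  Rx@0 = -1287.9900 N
  Ry@0 = +3342.3067 N
  Ry@4 = -169.1067 N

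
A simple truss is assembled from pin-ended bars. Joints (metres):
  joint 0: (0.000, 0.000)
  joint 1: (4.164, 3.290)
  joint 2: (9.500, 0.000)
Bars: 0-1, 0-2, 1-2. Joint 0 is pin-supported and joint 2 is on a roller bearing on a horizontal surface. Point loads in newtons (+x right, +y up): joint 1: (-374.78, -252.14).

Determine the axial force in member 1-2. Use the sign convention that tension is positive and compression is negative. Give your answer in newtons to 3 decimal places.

N=3 nodes, M=3 members, R=3 reactions → 2N=6, M+R=6
member 0 (0-1): L=5.3069, (cx,cy)=(0.7846,0.6199)
member 1 (0-2): L=9.5000, (cx,cy)=(1.0000,0.0000)
member 2 (1-2): L=6.2687, (cx,cy)=(0.8512,-0.5248)
solve A·x = −loads:
  F[0-1] = -437.8021 N (compression)
  F[0-2] = -31.2623 N (compression)
  F[1-2] = +36.7269 N (tension)
  Rx@0 = +374.7800 N
  Ry@0 = +271.4153 N
  Ry@2 = -19.2753 N

36.727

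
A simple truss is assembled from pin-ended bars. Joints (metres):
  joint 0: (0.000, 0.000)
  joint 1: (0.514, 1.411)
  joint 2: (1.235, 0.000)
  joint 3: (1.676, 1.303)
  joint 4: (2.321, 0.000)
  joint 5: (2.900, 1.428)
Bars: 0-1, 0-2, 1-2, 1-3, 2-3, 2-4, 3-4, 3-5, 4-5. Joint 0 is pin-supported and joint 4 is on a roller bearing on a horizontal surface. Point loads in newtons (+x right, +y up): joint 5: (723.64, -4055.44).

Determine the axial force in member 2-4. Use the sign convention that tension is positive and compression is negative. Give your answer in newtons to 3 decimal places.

-1150.312

N=6 nodes, M=9 members, R=3 reactions → 2N=12, M+R=12
member 0 (0-1): L=1.5017, (cx,cy)=(0.3423,0.9396)
member 1 (0-2): L=1.2350, (cx,cy)=(1.0000,0.0000)
member 2 (1-2): L=1.5845, (cx,cy)=(0.4550,-0.8905)
member 3 (1-3): L=1.1670, (cx,cy)=(0.9957,-0.0925)
member 4 (2-3): L=1.3756, (cx,cy)=(0.3206,0.9472)
member 5 (2-4): L=1.0860, (cx,cy)=(1.0000,0.0000)
member 6 (3-4): L=1.4539, (cx,cy)=(0.4436,-0.8962)
member 7 (3-5): L=1.2304, (cx,cy)=(0.9948,0.1016)
member 8 (4-5): L=1.5409, (cx,cy)=(0.3758,0.9267)
solve A·x = −loads:
  F[0-1] = +1550.5520 N (tension)
  F[0-2] = +192.9207 N (tension)
  F[1-2] = -1775.8115 N (compression)
  F[1-3] = +1344.5228 N (tension)
  F[2-3] = +1669.4389 N (tension)
  F[2-4] = -1150.3118 N (compression)
  F[3-4] = -1344.1341 N (compression)
  F[3-5] = +2483.1028 N (tension)
  F[4-5] = -4648.3386 N (compression)
  Rx@0 = -723.6400 N
  Ry@0 = -1456.8969 N
  Ry@4 = +5512.3369 N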